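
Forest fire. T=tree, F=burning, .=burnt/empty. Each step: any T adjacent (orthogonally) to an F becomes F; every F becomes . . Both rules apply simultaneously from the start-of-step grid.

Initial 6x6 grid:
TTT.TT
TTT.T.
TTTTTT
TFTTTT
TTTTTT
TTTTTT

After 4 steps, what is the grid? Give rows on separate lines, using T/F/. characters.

Step 1: 4 trees catch fire, 1 burn out
  TTT.TT
  TTT.T.
  TFTTTT
  F.FTTT
  TFTTTT
  TTTTTT
Step 2: 7 trees catch fire, 4 burn out
  TTT.TT
  TFT.T.
  F.FTTT
  ...FTT
  F.FTTT
  TFTTTT
Step 3: 8 trees catch fire, 7 burn out
  TFT.TT
  F.F.T.
  ...FTT
  ....FT
  ...FTT
  F.FTTT
Step 4: 6 trees catch fire, 8 burn out
  F.F.TT
  ....T.
  ....FT
  .....F
  ....FT
  ...FTT

F.F.TT
....T.
....FT
.....F
....FT
...FTT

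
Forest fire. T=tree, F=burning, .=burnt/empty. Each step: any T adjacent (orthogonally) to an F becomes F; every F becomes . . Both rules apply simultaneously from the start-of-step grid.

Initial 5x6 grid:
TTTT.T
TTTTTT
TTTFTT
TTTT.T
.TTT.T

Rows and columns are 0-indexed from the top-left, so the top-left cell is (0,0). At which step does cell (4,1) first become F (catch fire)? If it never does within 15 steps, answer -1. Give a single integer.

Step 1: cell (4,1)='T' (+4 fires, +1 burnt)
Step 2: cell (4,1)='T' (+7 fires, +4 burnt)
Step 3: cell (4,1)='T' (+7 fires, +7 burnt)
Step 4: cell (4,1)='F' (+6 fires, +7 burnt)
  -> target ignites at step 4
Step 5: cell (4,1)='.' (+1 fires, +6 burnt)
Step 6: cell (4,1)='.' (+0 fires, +1 burnt)
  fire out at step 6

4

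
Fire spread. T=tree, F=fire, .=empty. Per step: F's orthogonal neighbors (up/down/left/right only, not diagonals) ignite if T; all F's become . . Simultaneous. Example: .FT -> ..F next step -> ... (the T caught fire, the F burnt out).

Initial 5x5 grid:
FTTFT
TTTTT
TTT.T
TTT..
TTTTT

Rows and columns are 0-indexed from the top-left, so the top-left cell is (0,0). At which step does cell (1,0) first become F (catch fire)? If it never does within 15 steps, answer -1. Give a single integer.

Step 1: cell (1,0)='F' (+5 fires, +2 burnt)
  -> target ignites at step 1
Step 2: cell (1,0)='.' (+4 fires, +5 burnt)
Step 3: cell (1,0)='.' (+4 fires, +4 burnt)
Step 4: cell (1,0)='.' (+3 fires, +4 burnt)
Step 5: cell (1,0)='.' (+2 fires, +3 burnt)
Step 6: cell (1,0)='.' (+1 fires, +2 burnt)
Step 7: cell (1,0)='.' (+1 fires, +1 burnt)
Step 8: cell (1,0)='.' (+0 fires, +1 burnt)
  fire out at step 8

1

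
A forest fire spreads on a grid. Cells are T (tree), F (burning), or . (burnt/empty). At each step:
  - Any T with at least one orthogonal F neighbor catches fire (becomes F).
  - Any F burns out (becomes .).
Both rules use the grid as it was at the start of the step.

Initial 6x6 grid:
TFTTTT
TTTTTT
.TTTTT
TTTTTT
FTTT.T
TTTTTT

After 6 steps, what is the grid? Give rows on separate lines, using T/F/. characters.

Step 1: 6 trees catch fire, 2 burn out
  F.FTTT
  TFTTTT
  .TTTTT
  FTTTTT
  .FTT.T
  FTTTTT
Step 2: 7 trees catch fire, 6 burn out
  ...FTT
  F.FTTT
  .FTTTT
  .FTTTT
  ..FT.T
  .FTTTT
Step 3: 6 trees catch fire, 7 burn out
  ....FT
  ...FTT
  ..FTTT
  ..FTTT
  ...F.T
  ..FTTT
Step 4: 5 trees catch fire, 6 burn out
  .....F
  ....FT
  ...FTT
  ...FTT
  .....T
  ...FTT
Step 5: 4 trees catch fire, 5 burn out
  ......
  .....F
  ....FT
  ....FT
  .....T
  ....FT
Step 6: 3 trees catch fire, 4 burn out
  ......
  ......
  .....F
  .....F
  .....T
  .....F

......
......
.....F
.....F
.....T
.....F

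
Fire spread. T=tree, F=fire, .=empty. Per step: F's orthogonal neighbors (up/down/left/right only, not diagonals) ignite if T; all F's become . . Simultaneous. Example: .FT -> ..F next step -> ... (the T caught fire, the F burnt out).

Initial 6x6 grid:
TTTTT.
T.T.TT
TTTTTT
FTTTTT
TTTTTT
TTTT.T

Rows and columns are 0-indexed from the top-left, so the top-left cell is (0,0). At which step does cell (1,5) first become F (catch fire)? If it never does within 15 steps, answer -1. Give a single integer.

Step 1: cell (1,5)='T' (+3 fires, +1 burnt)
Step 2: cell (1,5)='T' (+5 fires, +3 burnt)
Step 3: cell (1,5)='T' (+5 fires, +5 burnt)
Step 4: cell (1,5)='T' (+6 fires, +5 burnt)
Step 5: cell (1,5)='T' (+5 fires, +6 burnt)
Step 6: cell (1,5)='T' (+4 fires, +5 burnt)
Step 7: cell (1,5)='F' (+3 fires, +4 burnt)
  -> target ignites at step 7
Step 8: cell (1,5)='.' (+0 fires, +3 burnt)
  fire out at step 8

7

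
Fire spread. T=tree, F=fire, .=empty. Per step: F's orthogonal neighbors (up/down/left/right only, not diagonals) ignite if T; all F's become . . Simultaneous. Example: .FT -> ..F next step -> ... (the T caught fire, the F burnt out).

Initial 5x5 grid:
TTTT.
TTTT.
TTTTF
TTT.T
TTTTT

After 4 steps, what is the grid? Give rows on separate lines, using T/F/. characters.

Step 1: 2 trees catch fire, 1 burn out
  TTTT.
  TTTT.
  TTTF.
  TTT.F
  TTTTT
Step 2: 3 trees catch fire, 2 burn out
  TTTT.
  TTTF.
  TTF..
  TTT..
  TTTTF
Step 3: 5 trees catch fire, 3 burn out
  TTTF.
  TTF..
  TF...
  TTF..
  TTTF.
Step 4: 5 trees catch fire, 5 burn out
  TTF..
  TF...
  F....
  TF...
  TTF..

TTF..
TF...
F....
TF...
TTF..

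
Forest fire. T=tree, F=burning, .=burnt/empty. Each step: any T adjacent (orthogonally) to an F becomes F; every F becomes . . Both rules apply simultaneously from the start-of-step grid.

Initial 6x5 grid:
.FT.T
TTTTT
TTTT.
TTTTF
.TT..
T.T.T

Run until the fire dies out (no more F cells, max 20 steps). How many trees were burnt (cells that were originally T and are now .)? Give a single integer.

Answer: 18

Derivation:
Step 1: +3 fires, +2 burnt (F count now 3)
Step 2: +5 fires, +3 burnt (F count now 5)
Step 3: +5 fires, +5 burnt (F count now 5)
Step 4: +4 fires, +5 burnt (F count now 4)
Step 5: +1 fires, +4 burnt (F count now 1)
Step 6: +0 fires, +1 burnt (F count now 0)
Fire out after step 6
Initially T: 20, now '.': 28
Total burnt (originally-T cells now '.'): 18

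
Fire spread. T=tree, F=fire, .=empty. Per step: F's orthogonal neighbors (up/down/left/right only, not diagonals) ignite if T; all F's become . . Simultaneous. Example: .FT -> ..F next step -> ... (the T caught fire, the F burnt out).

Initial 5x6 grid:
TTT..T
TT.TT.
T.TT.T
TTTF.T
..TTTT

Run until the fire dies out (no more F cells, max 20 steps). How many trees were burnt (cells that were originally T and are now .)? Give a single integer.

Step 1: +3 fires, +1 burnt (F count now 3)
Step 2: +5 fires, +3 burnt (F count now 5)
Step 3: +3 fires, +5 burnt (F count now 3)
Step 4: +2 fires, +3 burnt (F count now 2)
Step 5: +2 fires, +2 burnt (F count now 2)
Step 6: +2 fires, +2 burnt (F count now 2)
Step 7: +1 fires, +2 burnt (F count now 1)
Step 8: +1 fires, +1 burnt (F count now 1)
Step 9: +0 fires, +1 burnt (F count now 0)
Fire out after step 9
Initially T: 20, now '.': 29
Total burnt (originally-T cells now '.'): 19

Answer: 19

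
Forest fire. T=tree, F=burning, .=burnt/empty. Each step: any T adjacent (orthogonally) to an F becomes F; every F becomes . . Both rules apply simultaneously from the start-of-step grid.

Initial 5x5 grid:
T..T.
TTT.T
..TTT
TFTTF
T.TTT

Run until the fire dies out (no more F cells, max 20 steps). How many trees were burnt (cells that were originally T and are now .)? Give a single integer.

Answer: 15

Derivation:
Step 1: +5 fires, +2 burnt (F count now 5)
Step 2: +6 fires, +5 burnt (F count now 6)
Step 3: +1 fires, +6 burnt (F count now 1)
Step 4: +1 fires, +1 burnt (F count now 1)
Step 5: +1 fires, +1 burnt (F count now 1)
Step 6: +1 fires, +1 burnt (F count now 1)
Step 7: +0 fires, +1 burnt (F count now 0)
Fire out after step 7
Initially T: 16, now '.': 24
Total burnt (originally-T cells now '.'): 15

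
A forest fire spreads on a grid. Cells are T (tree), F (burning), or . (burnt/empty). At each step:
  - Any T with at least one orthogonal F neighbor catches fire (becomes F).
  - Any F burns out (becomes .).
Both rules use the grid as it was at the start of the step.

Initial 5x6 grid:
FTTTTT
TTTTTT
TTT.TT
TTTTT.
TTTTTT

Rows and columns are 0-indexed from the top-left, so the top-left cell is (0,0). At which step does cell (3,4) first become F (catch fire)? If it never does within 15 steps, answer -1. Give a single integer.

Step 1: cell (3,4)='T' (+2 fires, +1 burnt)
Step 2: cell (3,4)='T' (+3 fires, +2 burnt)
Step 3: cell (3,4)='T' (+4 fires, +3 burnt)
Step 4: cell (3,4)='T' (+5 fires, +4 burnt)
Step 5: cell (3,4)='T' (+4 fires, +5 burnt)
Step 6: cell (3,4)='T' (+4 fires, +4 burnt)
Step 7: cell (3,4)='F' (+3 fires, +4 burnt)
  -> target ignites at step 7
Step 8: cell (3,4)='.' (+1 fires, +3 burnt)
Step 9: cell (3,4)='.' (+1 fires, +1 burnt)
Step 10: cell (3,4)='.' (+0 fires, +1 burnt)
  fire out at step 10

7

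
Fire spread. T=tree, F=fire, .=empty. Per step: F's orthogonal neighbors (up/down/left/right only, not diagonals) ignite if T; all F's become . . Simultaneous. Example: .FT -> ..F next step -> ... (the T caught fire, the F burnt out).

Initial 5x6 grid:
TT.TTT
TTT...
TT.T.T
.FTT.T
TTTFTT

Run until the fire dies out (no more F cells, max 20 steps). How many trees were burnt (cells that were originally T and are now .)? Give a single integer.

Step 1: +6 fires, +2 burnt (F count now 6)
Step 2: +5 fires, +6 burnt (F count now 5)
Step 3: +4 fires, +5 burnt (F count now 4)
Step 4: +2 fires, +4 burnt (F count now 2)
Step 5: +0 fires, +2 burnt (F count now 0)
Fire out after step 5
Initially T: 20, now '.': 27
Total burnt (originally-T cells now '.'): 17

Answer: 17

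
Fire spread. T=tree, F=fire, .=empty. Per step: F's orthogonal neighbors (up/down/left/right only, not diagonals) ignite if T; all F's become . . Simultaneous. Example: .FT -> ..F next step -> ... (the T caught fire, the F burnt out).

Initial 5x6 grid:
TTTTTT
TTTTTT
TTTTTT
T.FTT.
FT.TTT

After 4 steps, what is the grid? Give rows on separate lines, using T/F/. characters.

Step 1: 4 trees catch fire, 2 burn out
  TTTTTT
  TTTTTT
  TTFTTT
  F..FT.
  .F.TTT
Step 2: 6 trees catch fire, 4 burn out
  TTTTTT
  TTFTTT
  FF.FTT
  ....F.
  ...FTT
Step 3: 6 trees catch fire, 6 burn out
  TTFTTT
  FF.FTT
  ....FT
  ......
  ....FT
Step 4: 6 trees catch fire, 6 burn out
  FF.FTT
  ....FT
  .....F
  ......
  .....F

FF.FTT
....FT
.....F
......
.....F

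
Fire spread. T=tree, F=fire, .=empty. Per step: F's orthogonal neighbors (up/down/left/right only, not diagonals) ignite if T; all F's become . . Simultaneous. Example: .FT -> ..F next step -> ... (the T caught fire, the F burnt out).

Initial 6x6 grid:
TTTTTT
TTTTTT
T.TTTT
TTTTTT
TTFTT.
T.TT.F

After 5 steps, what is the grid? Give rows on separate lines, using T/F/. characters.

Step 1: 4 trees catch fire, 2 burn out
  TTTTTT
  TTTTTT
  T.TTTT
  TTFTTT
  TF.FT.
  T.FT..
Step 2: 6 trees catch fire, 4 burn out
  TTTTTT
  TTTTTT
  T.FTTT
  TF.FTT
  F...F.
  T..F..
Step 3: 5 trees catch fire, 6 burn out
  TTTTTT
  TTFTTT
  T..FTT
  F...FT
  ......
  F.....
Step 4: 6 trees catch fire, 5 burn out
  TTFTTT
  TF.FTT
  F...FT
  .....F
  ......
  ......
Step 5: 5 trees catch fire, 6 burn out
  TF.FTT
  F...FT
  .....F
  ......
  ......
  ......

TF.FTT
F...FT
.....F
......
......
......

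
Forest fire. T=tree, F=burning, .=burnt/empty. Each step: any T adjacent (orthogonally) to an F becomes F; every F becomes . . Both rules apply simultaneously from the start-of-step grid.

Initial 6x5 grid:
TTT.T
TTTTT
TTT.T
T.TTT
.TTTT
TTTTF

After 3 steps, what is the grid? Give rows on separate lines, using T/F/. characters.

Step 1: 2 trees catch fire, 1 burn out
  TTT.T
  TTTTT
  TTT.T
  T.TTT
  .TTTF
  TTTF.
Step 2: 3 trees catch fire, 2 burn out
  TTT.T
  TTTTT
  TTT.T
  T.TTF
  .TTF.
  TTF..
Step 3: 4 trees catch fire, 3 burn out
  TTT.T
  TTTTT
  TTT.F
  T.TF.
  .TF..
  TF...

TTT.T
TTTTT
TTT.F
T.TF.
.TF..
TF...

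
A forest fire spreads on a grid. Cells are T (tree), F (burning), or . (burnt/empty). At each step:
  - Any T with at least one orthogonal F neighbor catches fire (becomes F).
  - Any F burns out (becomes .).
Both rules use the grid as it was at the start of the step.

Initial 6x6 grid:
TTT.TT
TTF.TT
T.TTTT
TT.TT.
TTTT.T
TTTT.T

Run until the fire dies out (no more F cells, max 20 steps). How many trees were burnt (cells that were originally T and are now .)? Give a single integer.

Step 1: +3 fires, +1 burnt (F count now 3)
Step 2: +3 fires, +3 burnt (F count now 3)
Step 3: +4 fires, +3 burnt (F count now 4)
Step 4: +5 fires, +4 burnt (F count now 5)
Step 5: +6 fires, +5 burnt (F count now 6)
Step 6: +4 fires, +6 burnt (F count now 4)
Step 7: +1 fires, +4 burnt (F count now 1)
Step 8: +0 fires, +1 burnt (F count now 0)
Fire out after step 8
Initially T: 28, now '.': 34
Total burnt (originally-T cells now '.'): 26

Answer: 26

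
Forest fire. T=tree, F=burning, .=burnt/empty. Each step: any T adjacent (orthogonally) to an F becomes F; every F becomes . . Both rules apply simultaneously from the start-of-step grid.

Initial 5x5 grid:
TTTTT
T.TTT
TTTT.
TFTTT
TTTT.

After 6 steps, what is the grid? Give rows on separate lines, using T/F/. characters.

Step 1: 4 trees catch fire, 1 burn out
  TTTTT
  T.TTT
  TFTT.
  F.FTT
  TFTT.
Step 2: 5 trees catch fire, 4 burn out
  TTTTT
  T.TTT
  F.FT.
  ...FT
  F.FT.
Step 3: 5 trees catch fire, 5 burn out
  TTTTT
  F.FTT
  ...F.
  ....F
  ...F.
Step 4: 3 trees catch fire, 5 burn out
  FTFTT
  ...FT
  .....
  .....
  .....
Step 5: 3 trees catch fire, 3 burn out
  .F.FT
  ....F
  .....
  .....
  .....
Step 6: 1 trees catch fire, 3 burn out
  ....F
  .....
  .....
  .....
  .....

....F
.....
.....
.....
.....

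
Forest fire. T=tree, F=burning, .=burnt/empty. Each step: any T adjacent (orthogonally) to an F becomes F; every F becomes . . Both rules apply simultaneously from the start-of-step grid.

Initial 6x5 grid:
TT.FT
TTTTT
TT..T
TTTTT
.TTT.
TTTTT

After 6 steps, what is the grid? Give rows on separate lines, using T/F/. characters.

Step 1: 2 trees catch fire, 1 burn out
  TT..F
  TTTFT
  TT..T
  TTTTT
  .TTT.
  TTTTT
Step 2: 2 trees catch fire, 2 burn out
  TT...
  TTF.F
  TT..T
  TTTTT
  .TTT.
  TTTTT
Step 3: 2 trees catch fire, 2 burn out
  TT...
  TF...
  TT..F
  TTTTT
  .TTT.
  TTTTT
Step 4: 4 trees catch fire, 2 burn out
  TF...
  F....
  TF...
  TTTTF
  .TTT.
  TTTTT
Step 5: 4 trees catch fire, 4 burn out
  F....
  .....
  F....
  TFTF.
  .TTT.
  TTTTT
Step 6: 4 trees catch fire, 4 burn out
  .....
  .....
  .....
  F.F..
  .FTF.
  TTTTT

.....
.....
.....
F.F..
.FTF.
TTTTT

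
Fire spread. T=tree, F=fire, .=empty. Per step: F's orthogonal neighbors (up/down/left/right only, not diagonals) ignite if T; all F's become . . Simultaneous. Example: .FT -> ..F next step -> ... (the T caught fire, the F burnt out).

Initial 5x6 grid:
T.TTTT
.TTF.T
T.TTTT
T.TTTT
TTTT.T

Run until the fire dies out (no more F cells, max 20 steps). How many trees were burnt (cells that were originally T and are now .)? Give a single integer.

Answer: 22

Derivation:
Step 1: +3 fires, +1 burnt (F count now 3)
Step 2: +6 fires, +3 burnt (F count now 6)
Step 3: +5 fires, +6 burnt (F count now 5)
Step 4: +3 fires, +5 burnt (F count now 3)
Step 5: +2 fires, +3 burnt (F count now 2)
Step 6: +1 fires, +2 burnt (F count now 1)
Step 7: +1 fires, +1 burnt (F count now 1)
Step 8: +1 fires, +1 burnt (F count now 1)
Step 9: +0 fires, +1 burnt (F count now 0)
Fire out after step 9
Initially T: 23, now '.': 29
Total burnt (originally-T cells now '.'): 22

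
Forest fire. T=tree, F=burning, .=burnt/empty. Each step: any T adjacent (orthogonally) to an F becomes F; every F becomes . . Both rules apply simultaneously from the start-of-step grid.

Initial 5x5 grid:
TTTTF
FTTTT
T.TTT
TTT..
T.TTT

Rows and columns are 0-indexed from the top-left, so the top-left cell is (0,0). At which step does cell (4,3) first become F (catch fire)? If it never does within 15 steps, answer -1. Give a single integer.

Step 1: cell (4,3)='T' (+5 fires, +2 burnt)
Step 2: cell (4,3)='T' (+6 fires, +5 burnt)
Step 3: cell (4,3)='T' (+4 fires, +6 burnt)
Step 4: cell (4,3)='T' (+1 fires, +4 burnt)
Step 5: cell (4,3)='T' (+1 fires, +1 burnt)
Step 6: cell (4,3)='F' (+1 fires, +1 burnt)
  -> target ignites at step 6
Step 7: cell (4,3)='.' (+1 fires, +1 burnt)
Step 8: cell (4,3)='.' (+0 fires, +1 burnt)
  fire out at step 8

6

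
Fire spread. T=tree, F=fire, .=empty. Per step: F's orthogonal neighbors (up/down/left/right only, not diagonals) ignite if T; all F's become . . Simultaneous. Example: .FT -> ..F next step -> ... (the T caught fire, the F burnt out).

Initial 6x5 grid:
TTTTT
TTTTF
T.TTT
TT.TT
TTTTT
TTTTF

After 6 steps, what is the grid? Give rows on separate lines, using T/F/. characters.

Step 1: 5 trees catch fire, 2 burn out
  TTTTF
  TTTF.
  T.TTF
  TT.TT
  TTTTF
  TTTF.
Step 2: 6 trees catch fire, 5 burn out
  TTTF.
  TTF..
  T.TF.
  TT.TF
  TTTF.
  TTF..
Step 3: 6 trees catch fire, 6 burn out
  TTF..
  TF...
  T.F..
  TT.F.
  TTF..
  TF...
Step 4: 4 trees catch fire, 6 burn out
  TF...
  F....
  T....
  TT...
  TF...
  F....
Step 5: 4 trees catch fire, 4 burn out
  F....
  .....
  F....
  TF...
  F....
  .....
Step 6: 1 trees catch fire, 4 burn out
  .....
  .....
  .....
  F....
  .....
  .....

.....
.....
.....
F....
.....
.....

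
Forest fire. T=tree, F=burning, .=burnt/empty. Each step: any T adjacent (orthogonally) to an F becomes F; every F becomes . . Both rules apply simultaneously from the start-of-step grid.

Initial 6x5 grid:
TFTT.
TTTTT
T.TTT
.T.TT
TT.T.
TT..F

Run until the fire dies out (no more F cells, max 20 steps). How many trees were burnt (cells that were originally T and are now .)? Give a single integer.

Answer: 15

Derivation:
Step 1: +3 fires, +2 burnt (F count now 3)
Step 2: +3 fires, +3 burnt (F count now 3)
Step 3: +3 fires, +3 burnt (F count now 3)
Step 4: +2 fires, +3 burnt (F count now 2)
Step 5: +2 fires, +2 burnt (F count now 2)
Step 6: +2 fires, +2 burnt (F count now 2)
Step 7: +0 fires, +2 burnt (F count now 0)
Fire out after step 7
Initially T: 20, now '.': 25
Total burnt (originally-T cells now '.'): 15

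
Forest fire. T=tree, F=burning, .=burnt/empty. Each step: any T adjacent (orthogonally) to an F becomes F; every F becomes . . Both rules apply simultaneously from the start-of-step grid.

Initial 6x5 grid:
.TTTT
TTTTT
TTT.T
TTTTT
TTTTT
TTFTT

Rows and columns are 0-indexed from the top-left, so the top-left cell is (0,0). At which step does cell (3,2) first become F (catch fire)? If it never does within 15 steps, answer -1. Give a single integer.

Step 1: cell (3,2)='T' (+3 fires, +1 burnt)
Step 2: cell (3,2)='F' (+5 fires, +3 burnt)
  -> target ignites at step 2
Step 3: cell (3,2)='.' (+5 fires, +5 burnt)
Step 4: cell (3,2)='.' (+4 fires, +5 burnt)
Step 5: cell (3,2)='.' (+5 fires, +4 burnt)
Step 6: cell (3,2)='.' (+4 fires, +5 burnt)
Step 7: cell (3,2)='.' (+1 fires, +4 burnt)
Step 8: cell (3,2)='.' (+0 fires, +1 burnt)
  fire out at step 8

2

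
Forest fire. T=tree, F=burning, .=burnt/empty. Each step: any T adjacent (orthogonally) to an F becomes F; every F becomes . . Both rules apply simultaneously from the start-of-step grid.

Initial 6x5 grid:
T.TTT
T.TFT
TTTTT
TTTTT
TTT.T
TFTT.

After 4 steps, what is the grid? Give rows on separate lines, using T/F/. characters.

Step 1: 7 trees catch fire, 2 burn out
  T.TFT
  T.F.F
  TTTFT
  TTTTT
  TFT.T
  F.FT.
Step 2: 9 trees catch fire, 7 burn out
  T.F.F
  T....
  TTF.F
  TFTFT
  F.F.T
  ...F.
Step 3: 4 trees catch fire, 9 burn out
  T....
  T....
  TF...
  F.F.F
  ....T
  .....
Step 4: 2 trees catch fire, 4 burn out
  T....
  T....
  F....
  .....
  ....F
  .....

T....
T....
F....
.....
....F
.....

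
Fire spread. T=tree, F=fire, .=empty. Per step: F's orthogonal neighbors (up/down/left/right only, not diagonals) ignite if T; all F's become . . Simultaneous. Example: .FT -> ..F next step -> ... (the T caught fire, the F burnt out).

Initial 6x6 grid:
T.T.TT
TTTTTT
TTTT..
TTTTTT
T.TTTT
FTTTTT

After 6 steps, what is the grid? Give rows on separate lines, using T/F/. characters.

Step 1: 2 trees catch fire, 1 burn out
  T.T.TT
  TTTTTT
  TTTT..
  TTTTTT
  F.TTTT
  .FTTTT
Step 2: 2 trees catch fire, 2 burn out
  T.T.TT
  TTTTTT
  TTTT..
  FTTTTT
  ..TTTT
  ..FTTT
Step 3: 4 trees catch fire, 2 burn out
  T.T.TT
  TTTTTT
  FTTT..
  .FTTTT
  ..FTTT
  ...FTT
Step 4: 5 trees catch fire, 4 burn out
  T.T.TT
  FTTTTT
  .FTT..
  ..FTTT
  ...FTT
  ....FT
Step 5: 6 trees catch fire, 5 burn out
  F.T.TT
  .FTTTT
  ..FT..
  ...FTT
  ....FT
  .....F
Step 6: 4 trees catch fire, 6 burn out
  ..T.TT
  ..FTTT
  ...F..
  ....FT
  .....F
  ......

..T.TT
..FTTT
...F..
....FT
.....F
......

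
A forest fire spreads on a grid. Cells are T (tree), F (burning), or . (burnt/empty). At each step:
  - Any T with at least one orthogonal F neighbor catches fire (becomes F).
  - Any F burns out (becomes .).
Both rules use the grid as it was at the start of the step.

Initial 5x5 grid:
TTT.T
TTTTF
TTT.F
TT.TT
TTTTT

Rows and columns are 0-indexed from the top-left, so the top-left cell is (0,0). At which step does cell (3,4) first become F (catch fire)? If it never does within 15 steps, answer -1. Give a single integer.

Step 1: cell (3,4)='F' (+3 fires, +2 burnt)
  -> target ignites at step 1
Step 2: cell (3,4)='.' (+3 fires, +3 burnt)
Step 3: cell (3,4)='.' (+4 fires, +3 burnt)
Step 4: cell (3,4)='.' (+4 fires, +4 burnt)
Step 5: cell (3,4)='.' (+4 fires, +4 burnt)
Step 6: cell (3,4)='.' (+2 fires, +4 burnt)
Step 7: cell (3,4)='.' (+0 fires, +2 burnt)
  fire out at step 7

1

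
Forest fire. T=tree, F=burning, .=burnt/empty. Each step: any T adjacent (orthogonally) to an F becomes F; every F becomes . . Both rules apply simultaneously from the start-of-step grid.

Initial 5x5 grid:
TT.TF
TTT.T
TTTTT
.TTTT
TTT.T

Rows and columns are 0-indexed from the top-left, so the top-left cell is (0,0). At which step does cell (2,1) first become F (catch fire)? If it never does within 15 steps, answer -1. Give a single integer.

Step 1: cell (2,1)='T' (+2 fires, +1 burnt)
Step 2: cell (2,1)='T' (+1 fires, +2 burnt)
Step 3: cell (2,1)='T' (+2 fires, +1 burnt)
Step 4: cell (2,1)='T' (+3 fires, +2 burnt)
Step 5: cell (2,1)='F' (+3 fires, +3 burnt)
  -> target ignites at step 5
Step 6: cell (2,1)='.' (+4 fires, +3 burnt)
Step 7: cell (2,1)='.' (+3 fires, +4 burnt)
Step 8: cell (2,1)='.' (+2 fires, +3 burnt)
Step 9: cell (2,1)='.' (+0 fires, +2 burnt)
  fire out at step 9

5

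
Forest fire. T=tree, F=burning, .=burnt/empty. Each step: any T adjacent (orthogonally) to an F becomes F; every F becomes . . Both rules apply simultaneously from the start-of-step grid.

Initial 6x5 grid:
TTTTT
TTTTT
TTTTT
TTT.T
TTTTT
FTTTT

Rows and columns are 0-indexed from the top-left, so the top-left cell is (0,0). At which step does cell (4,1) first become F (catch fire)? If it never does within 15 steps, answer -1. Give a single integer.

Step 1: cell (4,1)='T' (+2 fires, +1 burnt)
Step 2: cell (4,1)='F' (+3 fires, +2 burnt)
  -> target ignites at step 2
Step 3: cell (4,1)='.' (+4 fires, +3 burnt)
Step 4: cell (4,1)='.' (+5 fires, +4 burnt)
Step 5: cell (4,1)='.' (+4 fires, +5 burnt)
Step 6: cell (4,1)='.' (+4 fires, +4 burnt)
Step 7: cell (4,1)='.' (+3 fires, +4 burnt)
Step 8: cell (4,1)='.' (+2 fires, +3 burnt)
Step 9: cell (4,1)='.' (+1 fires, +2 burnt)
Step 10: cell (4,1)='.' (+0 fires, +1 burnt)
  fire out at step 10

2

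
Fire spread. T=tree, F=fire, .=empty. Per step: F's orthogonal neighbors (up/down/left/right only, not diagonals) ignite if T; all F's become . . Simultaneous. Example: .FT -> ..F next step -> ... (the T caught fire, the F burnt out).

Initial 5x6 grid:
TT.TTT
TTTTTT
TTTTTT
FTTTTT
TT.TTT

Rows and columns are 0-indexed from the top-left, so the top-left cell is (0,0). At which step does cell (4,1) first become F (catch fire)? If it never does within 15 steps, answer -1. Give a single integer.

Step 1: cell (4,1)='T' (+3 fires, +1 burnt)
Step 2: cell (4,1)='F' (+4 fires, +3 burnt)
  -> target ignites at step 2
Step 3: cell (4,1)='.' (+4 fires, +4 burnt)
Step 4: cell (4,1)='.' (+5 fires, +4 burnt)
Step 5: cell (4,1)='.' (+4 fires, +5 burnt)
Step 6: cell (4,1)='.' (+4 fires, +4 burnt)
Step 7: cell (4,1)='.' (+2 fires, +4 burnt)
Step 8: cell (4,1)='.' (+1 fires, +2 burnt)
Step 9: cell (4,1)='.' (+0 fires, +1 burnt)
  fire out at step 9

2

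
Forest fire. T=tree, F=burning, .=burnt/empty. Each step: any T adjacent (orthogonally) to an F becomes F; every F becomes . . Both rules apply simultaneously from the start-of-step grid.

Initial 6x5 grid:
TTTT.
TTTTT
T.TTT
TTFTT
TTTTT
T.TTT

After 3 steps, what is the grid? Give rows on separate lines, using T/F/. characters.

Step 1: 4 trees catch fire, 1 burn out
  TTTT.
  TTTTT
  T.FTT
  TF.FT
  TTFTT
  T.TTT
Step 2: 7 trees catch fire, 4 burn out
  TTTT.
  TTFTT
  T..FT
  F...F
  TF.FT
  T.FTT
Step 3: 8 trees catch fire, 7 burn out
  TTFT.
  TF.FT
  F...F
  .....
  F...F
  T..FT

TTFT.
TF.FT
F...F
.....
F...F
T..FT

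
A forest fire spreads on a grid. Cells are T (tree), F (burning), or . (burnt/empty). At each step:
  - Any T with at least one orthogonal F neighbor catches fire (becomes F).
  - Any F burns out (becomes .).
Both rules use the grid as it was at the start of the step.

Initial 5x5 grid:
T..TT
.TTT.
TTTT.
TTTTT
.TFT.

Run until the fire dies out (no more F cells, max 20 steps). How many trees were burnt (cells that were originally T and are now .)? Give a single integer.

Step 1: +3 fires, +1 burnt (F count now 3)
Step 2: +3 fires, +3 burnt (F count now 3)
Step 3: +5 fires, +3 burnt (F count now 5)
Step 4: +3 fires, +5 burnt (F count now 3)
Step 5: +1 fires, +3 burnt (F count now 1)
Step 6: +1 fires, +1 burnt (F count now 1)
Step 7: +0 fires, +1 burnt (F count now 0)
Fire out after step 7
Initially T: 17, now '.': 24
Total burnt (originally-T cells now '.'): 16

Answer: 16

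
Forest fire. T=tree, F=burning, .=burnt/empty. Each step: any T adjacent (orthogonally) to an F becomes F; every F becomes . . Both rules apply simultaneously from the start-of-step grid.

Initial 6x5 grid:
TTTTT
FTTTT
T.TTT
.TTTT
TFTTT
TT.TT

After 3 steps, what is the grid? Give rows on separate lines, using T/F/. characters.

Step 1: 7 trees catch fire, 2 burn out
  FTTTT
  .FTTT
  F.TTT
  .FTTT
  F.FTT
  TF.TT
Step 2: 5 trees catch fire, 7 burn out
  .FTTT
  ..FTT
  ..TTT
  ..FTT
  ...FT
  F..TT
Step 3: 6 trees catch fire, 5 burn out
  ..FTT
  ...FT
  ..FTT
  ...FT
  ....F
  ...FT

..FTT
...FT
..FTT
...FT
....F
...FT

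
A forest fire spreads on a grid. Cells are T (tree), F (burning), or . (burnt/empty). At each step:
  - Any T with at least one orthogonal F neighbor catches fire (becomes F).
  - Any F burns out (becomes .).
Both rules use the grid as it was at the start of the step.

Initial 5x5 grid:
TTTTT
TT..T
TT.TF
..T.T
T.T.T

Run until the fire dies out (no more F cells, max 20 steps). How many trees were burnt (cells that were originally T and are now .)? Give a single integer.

Answer: 13

Derivation:
Step 1: +3 fires, +1 burnt (F count now 3)
Step 2: +2 fires, +3 burnt (F count now 2)
Step 3: +1 fires, +2 burnt (F count now 1)
Step 4: +1 fires, +1 burnt (F count now 1)
Step 5: +1 fires, +1 burnt (F count now 1)
Step 6: +2 fires, +1 burnt (F count now 2)
Step 7: +2 fires, +2 burnt (F count now 2)
Step 8: +1 fires, +2 burnt (F count now 1)
Step 9: +0 fires, +1 burnt (F count now 0)
Fire out after step 9
Initially T: 16, now '.': 22
Total burnt (originally-T cells now '.'): 13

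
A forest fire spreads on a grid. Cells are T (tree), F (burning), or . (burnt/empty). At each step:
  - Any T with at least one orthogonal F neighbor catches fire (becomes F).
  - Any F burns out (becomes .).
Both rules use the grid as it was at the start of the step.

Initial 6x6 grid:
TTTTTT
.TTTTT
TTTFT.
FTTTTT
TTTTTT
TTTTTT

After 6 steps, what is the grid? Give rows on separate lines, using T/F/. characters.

Step 1: 7 trees catch fire, 2 burn out
  TTTTTT
  .TTFTT
  FTF.F.
  .FTFTT
  FTTTTT
  TTTTTT
Step 2: 9 trees catch fire, 7 burn out
  TTTFTT
  .TF.FT
  .F....
  ..F.FT
  .FTFTT
  FTTTTT
Step 3: 9 trees catch fire, 9 burn out
  TTF.FT
  .F...F
  ......
  .....F
  ..F.FT
  .FTFTT
Step 4: 5 trees catch fire, 9 burn out
  TF...F
  ......
  ......
  ......
  .....F
  ..F.FT
Step 5: 2 trees catch fire, 5 burn out
  F.....
  ......
  ......
  ......
  ......
  .....F
Step 6: 0 trees catch fire, 2 burn out
  ......
  ......
  ......
  ......
  ......
  ......

......
......
......
......
......
......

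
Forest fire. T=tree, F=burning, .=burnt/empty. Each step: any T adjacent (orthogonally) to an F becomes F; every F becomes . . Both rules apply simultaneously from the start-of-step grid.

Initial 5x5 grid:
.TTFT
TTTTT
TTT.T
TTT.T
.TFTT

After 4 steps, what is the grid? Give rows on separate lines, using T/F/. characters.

Step 1: 6 trees catch fire, 2 burn out
  .TF.F
  TTTFT
  TTT.T
  TTF.T
  .F.FT
Step 2: 6 trees catch fire, 6 burn out
  .F...
  TTF.F
  TTF.T
  TF..T
  ....F
Step 3: 5 trees catch fire, 6 burn out
  .....
  TF...
  TF..F
  F...F
  .....
Step 4: 2 trees catch fire, 5 burn out
  .....
  F....
  F....
  .....
  .....

.....
F....
F....
.....
.....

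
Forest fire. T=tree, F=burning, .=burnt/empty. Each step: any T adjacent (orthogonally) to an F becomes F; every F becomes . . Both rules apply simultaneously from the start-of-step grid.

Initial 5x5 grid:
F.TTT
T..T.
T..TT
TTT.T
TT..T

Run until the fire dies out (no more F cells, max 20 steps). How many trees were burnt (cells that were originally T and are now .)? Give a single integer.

Step 1: +1 fires, +1 burnt (F count now 1)
Step 2: +1 fires, +1 burnt (F count now 1)
Step 3: +1 fires, +1 burnt (F count now 1)
Step 4: +2 fires, +1 burnt (F count now 2)
Step 5: +2 fires, +2 burnt (F count now 2)
Step 6: +0 fires, +2 burnt (F count now 0)
Fire out after step 6
Initially T: 15, now '.': 17
Total burnt (originally-T cells now '.'): 7

Answer: 7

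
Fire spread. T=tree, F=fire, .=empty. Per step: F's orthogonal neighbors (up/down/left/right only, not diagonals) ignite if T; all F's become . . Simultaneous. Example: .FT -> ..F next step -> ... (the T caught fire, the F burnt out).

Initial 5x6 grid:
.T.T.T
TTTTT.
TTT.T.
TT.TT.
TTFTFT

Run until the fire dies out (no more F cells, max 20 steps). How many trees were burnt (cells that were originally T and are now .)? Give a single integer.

Step 1: +4 fires, +2 burnt (F count now 4)
Step 2: +4 fires, +4 burnt (F count now 4)
Step 3: +3 fires, +4 burnt (F count now 3)
Step 4: +4 fires, +3 burnt (F count now 4)
Step 5: +4 fires, +4 burnt (F count now 4)
Step 6: +0 fires, +4 burnt (F count now 0)
Fire out after step 6
Initially T: 20, now '.': 29
Total burnt (originally-T cells now '.'): 19

Answer: 19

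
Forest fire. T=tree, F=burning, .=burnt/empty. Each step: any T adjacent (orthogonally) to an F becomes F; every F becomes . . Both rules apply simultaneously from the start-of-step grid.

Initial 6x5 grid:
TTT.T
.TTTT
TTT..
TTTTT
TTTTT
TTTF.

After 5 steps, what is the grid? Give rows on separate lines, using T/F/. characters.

Step 1: 2 trees catch fire, 1 burn out
  TTT.T
  .TTTT
  TTT..
  TTTTT
  TTTFT
  TTF..
Step 2: 4 trees catch fire, 2 burn out
  TTT.T
  .TTTT
  TTT..
  TTTFT
  TTF.F
  TF...
Step 3: 4 trees catch fire, 4 burn out
  TTT.T
  .TTTT
  TTT..
  TTF.F
  TF...
  F....
Step 4: 3 trees catch fire, 4 burn out
  TTT.T
  .TTTT
  TTF..
  TF...
  F....
  .....
Step 5: 3 trees catch fire, 3 burn out
  TTT.T
  .TFTT
  TF...
  F....
  .....
  .....

TTT.T
.TFTT
TF...
F....
.....
.....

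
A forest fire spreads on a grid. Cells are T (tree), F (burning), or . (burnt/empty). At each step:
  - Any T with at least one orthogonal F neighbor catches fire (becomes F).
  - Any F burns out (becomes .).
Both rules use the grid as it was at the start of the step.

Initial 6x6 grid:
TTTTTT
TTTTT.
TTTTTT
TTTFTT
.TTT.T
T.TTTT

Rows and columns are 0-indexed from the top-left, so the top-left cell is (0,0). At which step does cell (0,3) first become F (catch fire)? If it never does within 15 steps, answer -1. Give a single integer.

Step 1: cell (0,3)='T' (+4 fires, +1 burnt)
Step 2: cell (0,3)='T' (+7 fires, +4 burnt)
Step 3: cell (0,3)='F' (+10 fires, +7 burnt)
  -> target ignites at step 3
Step 4: cell (0,3)='.' (+5 fires, +10 burnt)
Step 5: cell (0,3)='.' (+3 fires, +5 burnt)
Step 6: cell (0,3)='.' (+1 fires, +3 burnt)
Step 7: cell (0,3)='.' (+0 fires, +1 burnt)
  fire out at step 7

3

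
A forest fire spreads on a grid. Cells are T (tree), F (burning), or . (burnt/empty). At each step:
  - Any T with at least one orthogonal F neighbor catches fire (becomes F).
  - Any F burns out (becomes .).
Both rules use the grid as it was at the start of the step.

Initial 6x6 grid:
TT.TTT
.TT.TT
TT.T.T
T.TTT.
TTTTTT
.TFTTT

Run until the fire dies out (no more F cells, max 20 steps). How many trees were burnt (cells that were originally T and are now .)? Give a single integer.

Step 1: +3 fires, +1 burnt (F count now 3)
Step 2: +4 fires, +3 burnt (F count now 4)
Step 3: +4 fires, +4 burnt (F count now 4)
Step 4: +4 fires, +4 burnt (F count now 4)
Step 5: +1 fires, +4 burnt (F count now 1)
Step 6: +1 fires, +1 burnt (F count now 1)
Step 7: +1 fires, +1 burnt (F count now 1)
Step 8: +2 fires, +1 burnt (F count now 2)
Step 9: +1 fires, +2 burnt (F count now 1)
Step 10: +0 fires, +1 burnt (F count now 0)
Fire out after step 10
Initially T: 27, now '.': 30
Total burnt (originally-T cells now '.'): 21

Answer: 21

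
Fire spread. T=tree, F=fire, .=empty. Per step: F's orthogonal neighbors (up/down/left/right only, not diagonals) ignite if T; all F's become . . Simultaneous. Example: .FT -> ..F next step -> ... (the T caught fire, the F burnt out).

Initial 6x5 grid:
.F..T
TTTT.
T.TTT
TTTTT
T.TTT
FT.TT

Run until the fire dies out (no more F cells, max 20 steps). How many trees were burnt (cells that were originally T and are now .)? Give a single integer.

Answer: 20

Derivation:
Step 1: +3 fires, +2 burnt (F count now 3)
Step 2: +3 fires, +3 burnt (F count now 3)
Step 3: +4 fires, +3 burnt (F count now 4)
Step 4: +2 fires, +4 burnt (F count now 2)
Step 5: +3 fires, +2 burnt (F count now 3)
Step 6: +2 fires, +3 burnt (F count now 2)
Step 7: +2 fires, +2 burnt (F count now 2)
Step 8: +1 fires, +2 burnt (F count now 1)
Step 9: +0 fires, +1 burnt (F count now 0)
Fire out after step 9
Initially T: 21, now '.': 29
Total burnt (originally-T cells now '.'): 20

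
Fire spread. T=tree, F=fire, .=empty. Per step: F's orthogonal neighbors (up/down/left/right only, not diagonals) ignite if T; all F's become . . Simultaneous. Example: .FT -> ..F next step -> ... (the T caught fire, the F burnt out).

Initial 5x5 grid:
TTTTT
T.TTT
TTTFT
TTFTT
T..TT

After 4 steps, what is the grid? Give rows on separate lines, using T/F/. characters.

Step 1: 5 trees catch fire, 2 burn out
  TTTTT
  T.TFT
  TTF.F
  TF.FT
  T..TT
Step 2: 7 trees catch fire, 5 burn out
  TTTFT
  T.F.F
  TF...
  F...F
  T..FT
Step 3: 5 trees catch fire, 7 burn out
  TTF.F
  T....
  F....
  .....
  F...F
Step 4: 2 trees catch fire, 5 burn out
  TF...
  F....
  .....
  .....
  .....

TF...
F....
.....
.....
.....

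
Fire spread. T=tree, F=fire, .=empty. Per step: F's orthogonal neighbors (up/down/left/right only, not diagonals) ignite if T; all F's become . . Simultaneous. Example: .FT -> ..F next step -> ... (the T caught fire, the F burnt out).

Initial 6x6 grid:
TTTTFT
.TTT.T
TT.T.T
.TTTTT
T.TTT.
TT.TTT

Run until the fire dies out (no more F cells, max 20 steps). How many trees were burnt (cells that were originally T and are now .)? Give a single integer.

Step 1: +2 fires, +1 burnt (F count now 2)
Step 2: +3 fires, +2 burnt (F count now 3)
Step 3: +4 fires, +3 burnt (F count now 4)
Step 4: +4 fires, +4 burnt (F count now 4)
Step 5: +4 fires, +4 burnt (F count now 4)
Step 6: +5 fires, +4 burnt (F count now 5)
Step 7: +1 fires, +5 burnt (F count now 1)
Step 8: +1 fires, +1 burnt (F count now 1)
Step 9: +0 fires, +1 burnt (F count now 0)
Fire out after step 9
Initially T: 27, now '.': 33
Total burnt (originally-T cells now '.'): 24

Answer: 24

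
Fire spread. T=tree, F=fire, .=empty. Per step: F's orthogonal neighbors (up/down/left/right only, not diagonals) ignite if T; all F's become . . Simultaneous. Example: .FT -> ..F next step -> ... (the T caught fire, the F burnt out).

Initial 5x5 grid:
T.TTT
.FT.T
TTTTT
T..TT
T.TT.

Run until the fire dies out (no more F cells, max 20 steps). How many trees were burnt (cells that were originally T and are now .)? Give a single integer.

Step 1: +2 fires, +1 burnt (F count now 2)
Step 2: +3 fires, +2 burnt (F count now 3)
Step 3: +3 fires, +3 burnt (F count now 3)
Step 4: +4 fires, +3 burnt (F count now 4)
Step 5: +3 fires, +4 burnt (F count now 3)
Step 6: +1 fires, +3 burnt (F count now 1)
Step 7: +0 fires, +1 burnt (F count now 0)
Fire out after step 7
Initially T: 17, now '.': 24
Total burnt (originally-T cells now '.'): 16

Answer: 16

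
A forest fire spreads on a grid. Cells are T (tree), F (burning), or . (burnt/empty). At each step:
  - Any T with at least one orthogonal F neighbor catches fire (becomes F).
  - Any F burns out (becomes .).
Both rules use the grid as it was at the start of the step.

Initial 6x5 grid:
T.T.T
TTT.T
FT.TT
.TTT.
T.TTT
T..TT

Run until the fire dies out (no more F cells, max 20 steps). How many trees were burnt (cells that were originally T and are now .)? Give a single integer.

Answer: 18

Derivation:
Step 1: +2 fires, +1 burnt (F count now 2)
Step 2: +3 fires, +2 burnt (F count now 3)
Step 3: +2 fires, +3 burnt (F count now 2)
Step 4: +3 fires, +2 burnt (F count now 3)
Step 5: +2 fires, +3 burnt (F count now 2)
Step 6: +3 fires, +2 burnt (F count now 3)
Step 7: +2 fires, +3 burnt (F count now 2)
Step 8: +1 fires, +2 burnt (F count now 1)
Step 9: +0 fires, +1 burnt (F count now 0)
Fire out after step 9
Initially T: 20, now '.': 28
Total burnt (originally-T cells now '.'): 18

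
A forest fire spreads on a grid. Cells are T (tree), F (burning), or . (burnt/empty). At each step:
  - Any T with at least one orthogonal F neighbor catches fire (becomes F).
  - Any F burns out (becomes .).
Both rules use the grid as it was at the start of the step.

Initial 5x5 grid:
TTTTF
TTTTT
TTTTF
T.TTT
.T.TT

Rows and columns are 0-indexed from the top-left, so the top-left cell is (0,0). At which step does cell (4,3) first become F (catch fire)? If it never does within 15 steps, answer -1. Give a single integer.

Step 1: cell (4,3)='T' (+4 fires, +2 burnt)
Step 2: cell (4,3)='T' (+5 fires, +4 burnt)
Step 3: cell (4,3)='F' (+5 fires, +5 burnt)
  -> target ignites at step 3
Step 4: cell (4,3)='.' (+3 fires, +5 burnt)
Step 5: cell (4,3)='.' (+2 fires, +3 burnt)
Step 6: cell (4,3)='.' (+0 fires, +2 burnt)
  fire out at step 6

3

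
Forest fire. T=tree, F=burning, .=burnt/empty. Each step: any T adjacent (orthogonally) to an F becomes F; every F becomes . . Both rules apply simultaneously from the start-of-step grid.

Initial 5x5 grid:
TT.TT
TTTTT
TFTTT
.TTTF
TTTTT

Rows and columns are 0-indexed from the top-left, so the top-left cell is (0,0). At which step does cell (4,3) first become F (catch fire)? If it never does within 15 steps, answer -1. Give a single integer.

Step 1: cell (4,3)='T' (+7 fires, +2 burnt)
Step 2: cell (4,3)='F' (+8 fires, +7 burnt)
  -> target ignites at step 2
Step 3: cell (4,3)='.' (+5 fires, +8 burnt)
Step 4: cell (4,3)='.' (+1 fires, +5 burnt)
Step 5: cell (4,3)='.' (+0 fires, +1 burnt)
  fire out at step 5

2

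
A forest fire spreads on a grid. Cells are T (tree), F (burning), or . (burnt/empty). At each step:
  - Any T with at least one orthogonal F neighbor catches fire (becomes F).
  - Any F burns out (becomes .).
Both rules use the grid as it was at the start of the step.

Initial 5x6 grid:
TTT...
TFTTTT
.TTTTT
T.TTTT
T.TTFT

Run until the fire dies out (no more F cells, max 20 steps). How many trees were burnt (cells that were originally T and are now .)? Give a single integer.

Step 1: +7 fires, +2 burnt (F count now 7)
Step 2: +8 fires, +7 burnt (F count now 8)
Step 3: +4 fires, +8 burnt (F count now 4)
Step 4: +1 fires, +4 burnt (F count now 1)
Step 5: +0 fires, +1 burnt (F count now 0)
Fire out after step 5
Initially T: 22, now '.': 28
Total burnt (originally-T cells now '.'): 20

Answer: 20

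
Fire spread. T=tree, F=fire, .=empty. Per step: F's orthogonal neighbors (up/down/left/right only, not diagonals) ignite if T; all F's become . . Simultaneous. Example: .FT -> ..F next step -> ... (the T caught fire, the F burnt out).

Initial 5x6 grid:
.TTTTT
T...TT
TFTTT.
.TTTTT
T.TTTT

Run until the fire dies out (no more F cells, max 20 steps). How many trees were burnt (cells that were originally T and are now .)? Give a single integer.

Answer: 21

Derivation:
Step 1: +3 fires, +1 burnt (F count now 3)
Step 2: +3 fires, +3 burnt (F count now 3)
Step 3: +3 fires, +3 burnt (F count now 3)
Step 4: +3 fires, +3 burnt (F count now 3)
Step 5: +4 fires, +3 burnt (F count now 4)
Step 6: +3 fires, +4 burnt (F count now 3)
Step 7: +1 fires, +3 burnt (F count now 1)
Step 8: +1 fires, +1 burnt (F count now 1)
Step 9: +0 fires, +1 burnt (F count now 0)
Fire out after step 9
Initially T: 22, now '.': 29
Total burnt (originally-T cells now '.'): 21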